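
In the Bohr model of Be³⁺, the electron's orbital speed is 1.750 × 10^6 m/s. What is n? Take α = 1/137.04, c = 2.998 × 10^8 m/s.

5

v_n = Zαc/n ⇒ n = Zαc/v = 4 × 0.007297 × 2.998 × 10^8 / 1.750 × 10^6 ≈ 5.00
n = 5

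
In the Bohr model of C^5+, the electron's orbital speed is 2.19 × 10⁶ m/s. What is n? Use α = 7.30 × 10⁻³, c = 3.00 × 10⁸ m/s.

v_n = Zαc/n ⇒ n = Zαc/v = 6 × 0.00730 × 3.00 × 10⁸ / 2.19 × 10⁶ ≈ 6.00
n = 6

6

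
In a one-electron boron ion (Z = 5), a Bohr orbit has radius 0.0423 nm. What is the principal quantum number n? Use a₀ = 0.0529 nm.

r_n = n²a₀/Z ⇒ n² = rZ/a₀ = 0.0423 × 5 / 0.0529 ≈ 4.00
n = 2

2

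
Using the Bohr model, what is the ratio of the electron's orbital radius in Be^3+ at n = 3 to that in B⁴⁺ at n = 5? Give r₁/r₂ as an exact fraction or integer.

9/20

r ∝ Z^-1 · n^2
r₁/r₂ = (4/5)^-1 · (3/5)^2 = 9/20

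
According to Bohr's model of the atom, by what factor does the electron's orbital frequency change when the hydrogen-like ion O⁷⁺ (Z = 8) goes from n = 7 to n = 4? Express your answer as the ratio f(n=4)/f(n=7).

f ∝ Z^2 · n^-3; with Z fixed, f ∝ n^-3.
f(n=4)/f(n=7) = (4/7)^-3 = 343/64

343/64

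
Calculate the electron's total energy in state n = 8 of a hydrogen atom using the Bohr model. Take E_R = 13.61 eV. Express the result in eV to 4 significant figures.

E_n = −E_R·Z²/n² = −13.61 × 1²/8² = -0.2127 eV

-0.2127 eV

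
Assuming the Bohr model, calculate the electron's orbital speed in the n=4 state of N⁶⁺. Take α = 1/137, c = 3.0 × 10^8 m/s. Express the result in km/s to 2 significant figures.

3800 km/s

v_n = Zαc/n = 7 × 0.0073 × 3.0 × 10^8 / 4
    = 3800 km/s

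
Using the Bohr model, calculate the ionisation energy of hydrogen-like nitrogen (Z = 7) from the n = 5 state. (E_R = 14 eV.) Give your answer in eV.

E_n = −E_R·Z²/n² = −14 × 7²/5² eV = -27 eV
Ionisation energy = −E_n = 27 eV

27 eV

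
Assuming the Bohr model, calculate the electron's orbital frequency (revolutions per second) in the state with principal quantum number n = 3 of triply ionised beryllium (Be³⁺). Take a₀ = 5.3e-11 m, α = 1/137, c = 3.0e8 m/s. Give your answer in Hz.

r = n²a₀/Z = 1.2e-10 m, v = Zαc/n = 2.9e6 m/s
f = v/(2πr) = 3.9e15 Hz

3.9e15 Hz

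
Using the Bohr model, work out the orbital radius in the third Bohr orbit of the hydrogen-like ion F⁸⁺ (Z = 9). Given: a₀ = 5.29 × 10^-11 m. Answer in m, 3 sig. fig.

5.29 × 10^-11 m

r_n = n²a₀/Z = 3² × 5.29 × 10^-11 / 9
    = 9 × 5.29 × 10^-11 / 9 = 5.29 × 10^-11 m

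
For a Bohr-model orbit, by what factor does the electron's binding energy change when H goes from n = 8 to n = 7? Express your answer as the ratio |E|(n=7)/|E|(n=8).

|E| ∝ Z^2 · n^-2; with Z fixed, |E| ∝ n^-2.
|E|(n=7)/|E|(n=8) = (7/8)^-2 = 64/49

64/49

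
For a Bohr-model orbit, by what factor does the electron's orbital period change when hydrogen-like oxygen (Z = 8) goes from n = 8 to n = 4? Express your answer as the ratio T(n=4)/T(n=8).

T ∝ Z^-2 · n^3; with Z fixed, T ∝ n^3.
T(n=4)/T(n=8) = (4/8)^3 = 1/8

1/8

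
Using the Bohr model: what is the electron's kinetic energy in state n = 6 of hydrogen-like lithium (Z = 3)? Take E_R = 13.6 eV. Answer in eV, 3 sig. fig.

3.40 eV

For a Coulomb orbit the virial theorem gives K = −E_n.
E_n = −E_R·Z²/n², so K = E_R·Z²/n² = 13.6 × 3²/6² = 3.40 eV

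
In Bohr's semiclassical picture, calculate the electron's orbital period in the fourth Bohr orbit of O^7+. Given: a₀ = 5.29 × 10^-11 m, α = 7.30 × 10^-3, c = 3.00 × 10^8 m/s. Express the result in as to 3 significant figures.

r = n²a₀/Z = 4²·5.29 × 10^-11/8 = 1.06 × 10^-10 m
v = Zαc/n = 8·0.00730·3.00 × 10^8/4 = 4.38 × 10^6 m/s
T = 2πr/v = 1.52 × 10^-16 s = 152 as

152 as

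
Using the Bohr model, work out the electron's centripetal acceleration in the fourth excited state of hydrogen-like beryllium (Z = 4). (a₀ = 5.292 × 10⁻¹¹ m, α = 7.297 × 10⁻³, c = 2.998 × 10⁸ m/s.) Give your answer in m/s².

9.260 × 10²¹ m/s²

r = n²a₀/Z = 3.308 × 10⁻¹⁰ m, v = Zαc/n = 1.750 × 10⁶ m/s
a = v²/r = (1.750 × 10⁶)² / 3.308 × 10⁻¹⁰ = 9.260 × 10²¹ m/s²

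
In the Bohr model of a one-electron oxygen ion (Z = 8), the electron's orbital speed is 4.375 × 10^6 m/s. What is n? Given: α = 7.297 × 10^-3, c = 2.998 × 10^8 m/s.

v_n = Zαc/n ⇒ n = Zαc/v = 8 × 0.007297 × 2.998 × 10^8 / 4.375 × 10^6 ≈ 4.00
n = 4

4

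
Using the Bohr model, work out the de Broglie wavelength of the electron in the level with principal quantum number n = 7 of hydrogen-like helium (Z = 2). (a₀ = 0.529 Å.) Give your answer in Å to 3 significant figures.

The Bohr quantisation condition is nλ = 2πr_n.
r_n = n²a₀/Z = 13.0 Å
λ = 2πr_n/n = 2π·13.0/7 = 11.6 Å

11.6 Å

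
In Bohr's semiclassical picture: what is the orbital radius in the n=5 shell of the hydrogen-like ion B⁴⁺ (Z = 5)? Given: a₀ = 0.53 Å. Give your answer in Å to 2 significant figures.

2.6 Å

r_n = n²a₀/Z = 5² × 0.53 / 5
    = 25 × 0.53 / 5 = 2.6 Å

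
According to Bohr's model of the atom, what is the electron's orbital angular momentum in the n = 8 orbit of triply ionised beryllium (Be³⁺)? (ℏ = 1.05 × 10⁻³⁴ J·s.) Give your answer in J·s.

L_n = nℏ = 8 × 1.05 × 10⁻³⁴ = 8.40 × 10⁻³⁴ J·s

8.40 × 10⁻³⁴ J·s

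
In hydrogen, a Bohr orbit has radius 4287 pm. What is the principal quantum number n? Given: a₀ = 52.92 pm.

9

r_n = n²a₀/Z ⇒ n² = rZ/a₀ = 4287 × 1 / 52.92 ≈ 81.01
n = 9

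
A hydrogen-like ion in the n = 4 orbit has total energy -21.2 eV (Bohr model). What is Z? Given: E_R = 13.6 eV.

5

E_n = −E_R Z²/n² ⇒ Z² = −E_n n²/E_R = 21.2 × 4² / 13.6 ≈ 24.94
Z = 5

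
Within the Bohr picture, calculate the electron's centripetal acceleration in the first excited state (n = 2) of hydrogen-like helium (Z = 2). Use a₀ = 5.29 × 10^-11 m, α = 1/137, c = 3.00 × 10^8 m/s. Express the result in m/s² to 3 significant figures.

r = n²a₀/Z = 1.06 × 10^-10 m, v = Zαc/n = 2.19 × 10^6 m/s
a = v²/r = (2.19 × 10^6)² / 1.06 × 10^-10 = 4.53 × 10^22 m/s²

4.53 × 10^22 m/s²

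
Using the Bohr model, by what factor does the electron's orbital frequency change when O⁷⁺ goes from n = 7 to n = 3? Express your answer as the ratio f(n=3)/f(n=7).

f ∝ Z^2 · n^-3; with Z fixed, f ∝ n^-3.
f(n=3)/f(n=7) = (3/7)^-3 = 343/27

343/27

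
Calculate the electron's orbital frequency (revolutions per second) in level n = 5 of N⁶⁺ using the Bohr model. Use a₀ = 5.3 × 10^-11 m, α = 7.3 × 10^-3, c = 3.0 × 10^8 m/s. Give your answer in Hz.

2.6 × 10^15 Hz

r = n²a₀/Z = 1.9 × 10^-10 m, v = Zαc/n = 3.1 × 10^6 m/s
f = v/(2πr) = 2.6 × 10^15 Hz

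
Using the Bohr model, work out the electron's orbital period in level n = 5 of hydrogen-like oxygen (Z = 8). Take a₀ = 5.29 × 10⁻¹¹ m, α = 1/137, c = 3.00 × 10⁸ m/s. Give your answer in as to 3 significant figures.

296 as

r = n²a₀/Z = 5²·5.29 × 10⁻¹¹/8 = 1.65 × 10⁻¹⁰ m
v = Zαc/n = 8·0.00730·3.00 × 10⁸/5 = 3.50 × 10⁶ m/s
T = 2πr/v = 2.96 × 10⁻¹⁶ s = 296 as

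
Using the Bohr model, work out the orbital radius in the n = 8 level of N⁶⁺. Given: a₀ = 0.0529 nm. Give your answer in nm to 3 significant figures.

r_n = n²a₀/Z = 8² × 0.0529 / 7
    = 64 × 0.0529 / 7 = 0.484 nm

0.484 nm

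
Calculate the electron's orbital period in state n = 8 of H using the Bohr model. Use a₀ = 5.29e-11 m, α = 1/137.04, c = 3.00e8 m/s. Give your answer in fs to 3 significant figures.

r = n²a₀/Z = 8²·5.29e-11/1 = 3.39e-9 m
v = Zαc/n = 1·0.00730·3.00e8/8 = 2.74e5 m/s
T = 2πr/v = 7.77e-14 s = 77.7 fs

77.7 fs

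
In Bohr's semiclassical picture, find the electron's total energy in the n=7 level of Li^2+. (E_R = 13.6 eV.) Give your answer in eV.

-2.50 eV

E_n = −E_R·Z²/n² = −13.6 × 3²/7² = -2.50 eV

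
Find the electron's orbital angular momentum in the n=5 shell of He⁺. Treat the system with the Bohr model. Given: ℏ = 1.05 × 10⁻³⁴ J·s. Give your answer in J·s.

5.25 × 10⁻³⁴ J·s

L_n = nℏ = 5 × 1.05 × 10⁻³⁴ = 5.25 × 10⁻³⁴ J·s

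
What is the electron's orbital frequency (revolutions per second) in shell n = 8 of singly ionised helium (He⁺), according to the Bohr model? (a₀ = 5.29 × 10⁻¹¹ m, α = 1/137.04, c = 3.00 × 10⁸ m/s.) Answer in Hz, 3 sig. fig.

r = n²a₀/Z = 1.69 × 10⁻⁹ m, v = Zαc/n = 5.47 × 10⁵ m/s
f = v/(2πr) = 5.15 × 10¹³ Hz

5.15 × 10¹³ Hz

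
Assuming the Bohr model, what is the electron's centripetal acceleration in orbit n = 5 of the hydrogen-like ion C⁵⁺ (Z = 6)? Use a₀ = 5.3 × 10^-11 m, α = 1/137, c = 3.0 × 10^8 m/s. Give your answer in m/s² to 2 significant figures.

r = n²a₀/Z = 2.2 × 10^-10 m, v = Zαc/n = 2.6 × 10^6 m/s
a = v²/r = (2.6 × 10^6)² / 2.2 × 10^-10 = 3.1 × 10^22 m/s²

3.1 × 10^22 m/s²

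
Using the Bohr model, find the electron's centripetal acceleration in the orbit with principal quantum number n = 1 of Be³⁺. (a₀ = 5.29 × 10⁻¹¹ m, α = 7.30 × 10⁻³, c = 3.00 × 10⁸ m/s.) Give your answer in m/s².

5.80 × 10²⁴ m/s²

r = n²a₀/Z = 1.32 × 10⁻¹¹ m, v = Zαc/n = 8.76 × 10⁶ m/s
a = v²/r = (8.76 × 10⁶)² / 1.32 × 10⁻¹¹ = 5.80 × 10²⁴ m/s²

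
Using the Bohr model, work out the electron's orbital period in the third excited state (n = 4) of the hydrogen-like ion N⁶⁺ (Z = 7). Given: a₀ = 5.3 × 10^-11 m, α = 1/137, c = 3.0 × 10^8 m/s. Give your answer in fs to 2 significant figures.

0.20 fs

r = n²a₀/Z = 4²·5.3 × 10^-11/7 = 1.2 × 10^-10 m
v = Zαc/n = 7·0.0073·3.0 × 10^8/4 = 3.8 × 10^6 m/s
T = 2πr/v = 2.0 × 10^-16 s = 0.20 fs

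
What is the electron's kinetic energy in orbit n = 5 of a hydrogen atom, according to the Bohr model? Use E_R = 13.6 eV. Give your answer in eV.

0.544 eV

For a Coulomb orbit the virial theorem gives K = −E_n.
E_n = −E_R·Z²/n², so K = E_R·Z²/n² = 13.6 × 1²/5² = 0.544 eV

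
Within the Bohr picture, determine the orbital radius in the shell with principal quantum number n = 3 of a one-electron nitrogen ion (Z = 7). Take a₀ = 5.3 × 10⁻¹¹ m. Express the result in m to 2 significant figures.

r_n = n²a₀/Z = 3² × 5.3 × 10⁻¹¹ / 7
    = 9 × 5.3 × 10⁻¹¹ / 7 = 6.8 × 10⁻¹¹ m

6.8 × 10⁻¹¹ m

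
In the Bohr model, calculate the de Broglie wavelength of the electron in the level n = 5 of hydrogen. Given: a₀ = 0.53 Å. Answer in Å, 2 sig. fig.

The Bohr quantisation condition is nλ = 2πr_n.
r_n = n²a₀/Z = 13 Å
λ = 2πr_n/n = 2π·13/5 = 17 Å

17 Å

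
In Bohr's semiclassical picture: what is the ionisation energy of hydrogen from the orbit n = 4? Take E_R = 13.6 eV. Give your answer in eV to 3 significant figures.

E_n = −E_R·Z²/n² = −13.6 × 1²/4² eV = -0.850 eV
Ionisation energy = −E_n = 0.850 eV

0.850 eV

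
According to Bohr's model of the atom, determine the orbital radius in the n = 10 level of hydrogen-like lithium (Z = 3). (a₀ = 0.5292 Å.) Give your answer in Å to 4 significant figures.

r_n = n²a₀/Z = 10² × 0.5292 / 3
    = 100 × 0.5292 / 3 = 17.64 Å

17.64 Å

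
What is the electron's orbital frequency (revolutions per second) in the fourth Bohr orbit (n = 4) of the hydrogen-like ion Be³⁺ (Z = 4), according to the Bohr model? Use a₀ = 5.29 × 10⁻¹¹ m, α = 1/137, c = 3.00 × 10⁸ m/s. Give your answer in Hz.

1.65 × 10¹⁵ Hz

r = n²a₀/Z = 2.12 × 10⁻¹⁰ m, v = Zαc/n = 2.19 × 10⁶ m/s
f = v/(2πr) = 1.65 × 10¹⁵ Hz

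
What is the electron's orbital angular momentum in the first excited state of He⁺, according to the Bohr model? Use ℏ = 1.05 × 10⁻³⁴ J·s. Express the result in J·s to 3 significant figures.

L_n = nℏ = 2 × 1.05 × 10⁻³⁴ = 2.10 × 10⁻³⁴ J·s

2.10 × 10⁻³⁴ J·s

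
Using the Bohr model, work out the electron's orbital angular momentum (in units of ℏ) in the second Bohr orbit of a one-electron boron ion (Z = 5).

2

L_n = nℏ, so L/ℏ = n = 2.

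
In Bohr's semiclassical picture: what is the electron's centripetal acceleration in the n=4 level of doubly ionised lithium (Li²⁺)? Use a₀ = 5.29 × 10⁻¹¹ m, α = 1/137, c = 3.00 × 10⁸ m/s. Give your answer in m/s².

r = n²a₀/Z = 2.82 × 10⁻¹⁰ m, v = Zαc/n = 1.64 × 10⁶ m/s
a = v²/r = (1.64 × 10⁶)² / 2.82 × 10⁻¹⁰ = 9.56 × 10²¹ m/s²

9.56 × 10²¹ m/s²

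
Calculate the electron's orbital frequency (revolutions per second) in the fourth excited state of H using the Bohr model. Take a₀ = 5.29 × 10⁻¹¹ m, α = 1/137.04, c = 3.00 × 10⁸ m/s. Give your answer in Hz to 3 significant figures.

5.27 × 10¹³ Hz

r = n²a₀/Z = 1.32 × 10⁻⁹ m, v = Zαc/n = 4.38 × 10⁵ m/s
f = v/(2πr) = 5.27 × 10¹³ Hz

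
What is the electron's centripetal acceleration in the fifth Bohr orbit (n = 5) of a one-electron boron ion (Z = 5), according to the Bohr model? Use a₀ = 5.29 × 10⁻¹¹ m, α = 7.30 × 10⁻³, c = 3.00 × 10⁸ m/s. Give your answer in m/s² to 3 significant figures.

r = n²a₀/Z = 2.64 × 10⁻¹⁰ m, v = Zαc/n = 2.19 × 10⁶ m/s
a = v²/r = (2.19 × 10⁶)² / 2.64 × 10⁻¹⁰ = 1.81 × 10²² m/s²

1.81 × 10²² m/s²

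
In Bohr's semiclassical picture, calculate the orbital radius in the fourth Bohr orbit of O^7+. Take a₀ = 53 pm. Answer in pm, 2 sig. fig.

r_n = n²a₀/Z = 4² × 53 / 8
    = 16 × 53 / 8 = 110 pm

110 pm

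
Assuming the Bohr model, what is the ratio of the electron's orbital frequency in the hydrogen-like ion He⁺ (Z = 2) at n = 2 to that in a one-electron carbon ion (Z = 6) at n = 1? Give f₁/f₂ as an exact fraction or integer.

f ∝ Z^2 · n^-3
f₁/f₂ = (2/6)^2 · (2/1)^-3 = 1/72

1/72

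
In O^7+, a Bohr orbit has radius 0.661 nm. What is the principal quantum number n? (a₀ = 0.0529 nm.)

10

r_n = n²a₀/Z ⇒ n² = rZ/a₀ = 0.661 × 8 / 0.0529 ≈ 99.96
n = 10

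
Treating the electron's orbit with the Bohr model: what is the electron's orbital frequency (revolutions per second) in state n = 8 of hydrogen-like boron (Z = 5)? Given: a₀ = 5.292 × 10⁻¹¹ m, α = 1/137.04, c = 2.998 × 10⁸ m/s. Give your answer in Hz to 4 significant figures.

r = n²a₀/Z = 6.774 × 10⁻¹⁰ m, v = Zαc/n = 1.367 × 10⁶ m/s
f = v/(2πr) = 3.213 × 10¹⁴ Hz

3.213 × 10¹⁴ Hz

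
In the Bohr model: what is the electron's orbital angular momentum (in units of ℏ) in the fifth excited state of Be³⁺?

6

L_n = nℏ, so L/ℏ = n = 6.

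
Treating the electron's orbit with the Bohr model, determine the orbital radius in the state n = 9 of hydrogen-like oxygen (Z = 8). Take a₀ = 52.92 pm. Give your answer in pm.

535.8 pm

r_n = n²a₀/Z = 9² × 52.92 / 8
    = 81 × 52.92 / 8 = 535.8 pm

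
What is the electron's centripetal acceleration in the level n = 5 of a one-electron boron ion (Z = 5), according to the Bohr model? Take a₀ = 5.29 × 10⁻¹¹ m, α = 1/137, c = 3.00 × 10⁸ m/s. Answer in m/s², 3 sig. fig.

r = n²a₀/Z = 2.64 × 10⁻¹⁰ m, v = Zαc/n = 2.19 × 10⁶ m/s
a = v²/r = (2.19 × 10⁶)² / 2.64 × 10⁻¹⁰ = 1.81 × 10²² m/s²

1.81 × 10²² m/s²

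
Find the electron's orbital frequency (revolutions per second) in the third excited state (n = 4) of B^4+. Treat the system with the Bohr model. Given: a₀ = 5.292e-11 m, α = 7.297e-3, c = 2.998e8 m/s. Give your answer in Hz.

r = n²a₀/Z = 1.693e-10 m, v = Zαc/n = 2.735e6 m/s
f = v/(2πr) = 2.570e15 Hz

2.570e15 Hz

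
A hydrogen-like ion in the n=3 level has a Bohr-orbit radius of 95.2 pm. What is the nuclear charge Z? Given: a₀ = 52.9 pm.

r_n = n²a₀/Z ⇒ Z = n²a₀/r = 3² × 52.9 / 95.2 ≈ 5.00
Z = 5

5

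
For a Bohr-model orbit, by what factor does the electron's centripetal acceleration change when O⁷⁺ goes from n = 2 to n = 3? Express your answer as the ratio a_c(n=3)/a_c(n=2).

a_c ∝ Z^3 · n^-4; with Z fixed, a_c ∝ n^-4.
a_c(n=3)/a_c(n=2) = (3/2)^-4 = 16/81

16/81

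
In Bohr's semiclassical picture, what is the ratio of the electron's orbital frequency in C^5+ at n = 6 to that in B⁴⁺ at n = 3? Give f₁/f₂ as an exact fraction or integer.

9/50

f ∝ Z^2 · n^-3
f₁/f₂ = (6/5)^2 · (6/3)^-3 = 9/50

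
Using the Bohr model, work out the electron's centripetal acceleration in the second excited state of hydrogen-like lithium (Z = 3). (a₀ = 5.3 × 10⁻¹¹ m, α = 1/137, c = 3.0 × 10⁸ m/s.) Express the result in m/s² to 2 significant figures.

3.0 × 10²² m/s²

r = n²a₀/Z = 1.6 × 10⁻¹⁰ m, v = Zαc/n = 2.2 × 10⁶ m/s
a = v²/r = (2.2 × 10⁶)² / 1.6 × 10⁻¹⁰ = 3.0 × 10²² m/s²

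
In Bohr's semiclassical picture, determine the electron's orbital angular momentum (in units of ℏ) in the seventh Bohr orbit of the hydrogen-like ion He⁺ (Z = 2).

L_n = nℏ, so L/ℏ = n = 7.

7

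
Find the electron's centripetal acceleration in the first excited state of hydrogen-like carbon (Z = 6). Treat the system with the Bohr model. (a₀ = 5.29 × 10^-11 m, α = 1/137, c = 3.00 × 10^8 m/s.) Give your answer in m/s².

1.22 × 10^24 m/s²

r = n²a₀/Z = 3.53 × 10^-11 m, v = Zαc/n = 6.57 × 10^6 m/s
a = v²/r = (6.57 × 10^6)² / 3.53 × 10^-11 = 1.22 × 10^24 m/s²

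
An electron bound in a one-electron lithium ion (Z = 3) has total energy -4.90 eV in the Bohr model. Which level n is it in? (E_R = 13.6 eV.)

5

E_n = −E_R Z²/n² ⇒ n² = E_R Z²/(−E_n) = 13.6 × 3² / 4.90 ≈ 24.98
n = 5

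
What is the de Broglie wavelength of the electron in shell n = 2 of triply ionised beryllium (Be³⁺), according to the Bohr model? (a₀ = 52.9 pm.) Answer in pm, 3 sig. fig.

The Bohr quantisation condition is nλ = 2πr_n.
r_n = n²a₀/Z = 52.9 pm
λ = 2πr_n/n = 2π·52.9/2 = 166 pm

166 pm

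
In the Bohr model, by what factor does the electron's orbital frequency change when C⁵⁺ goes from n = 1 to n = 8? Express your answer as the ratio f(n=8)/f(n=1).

1/512

f ∝ Z^2 · n^-3; with Z fixed, f ∝ n^-3.
f(n=8)/f(n=1) = (8/1)^-3 = 1/512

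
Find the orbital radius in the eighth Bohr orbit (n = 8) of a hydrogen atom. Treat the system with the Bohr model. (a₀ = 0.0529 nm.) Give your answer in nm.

r_n = n²a₀/Z = 8² × 0.0529 / 1
    = 64 × 0.0529 / 1 = 3.39 nm

3.39 nm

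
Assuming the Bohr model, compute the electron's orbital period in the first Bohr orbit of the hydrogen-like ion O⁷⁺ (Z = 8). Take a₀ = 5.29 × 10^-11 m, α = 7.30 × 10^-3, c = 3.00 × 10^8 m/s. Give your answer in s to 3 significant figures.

2.37 × 10^-18 s

r = n²a₀/Z = 1²·5.29 × 10^-11/8 = 6.61 × 10^-12 m
v = Zαc/n = 8·0.00730·3.00 × 10^8/1 = 1.75 × 10^7 m/s
T = 2πr/v = 2.37 × 10^-18 s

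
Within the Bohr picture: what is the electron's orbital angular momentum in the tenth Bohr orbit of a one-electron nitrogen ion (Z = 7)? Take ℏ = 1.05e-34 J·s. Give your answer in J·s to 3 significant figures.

1.05e-33 J·s

L_n = nℏ = 10 × 1.05e-34 = 1.05e-33 J·s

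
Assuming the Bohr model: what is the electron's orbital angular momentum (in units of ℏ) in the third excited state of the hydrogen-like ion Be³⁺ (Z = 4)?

L_n = nℏ, so L/ℏ = n = 4.

4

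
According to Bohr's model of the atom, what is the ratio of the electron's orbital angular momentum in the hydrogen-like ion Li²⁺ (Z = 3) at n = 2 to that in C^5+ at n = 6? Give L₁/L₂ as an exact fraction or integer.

L = nℏ is independent of Z.
L₁/L₂ = n₁/n₂ = 2/6 = 1/3

1/3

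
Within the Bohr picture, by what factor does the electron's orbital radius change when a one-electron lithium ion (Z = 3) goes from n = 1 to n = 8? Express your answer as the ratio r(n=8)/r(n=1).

r ∝ Z^-1 · n^2; with Z fixed, r ∝ n^2.
r(n=8)/r(n=1) = (8/1)^2 = 64

64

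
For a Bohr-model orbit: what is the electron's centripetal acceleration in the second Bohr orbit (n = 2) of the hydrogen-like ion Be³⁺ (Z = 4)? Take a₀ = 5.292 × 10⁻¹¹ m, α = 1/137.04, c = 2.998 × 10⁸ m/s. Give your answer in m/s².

r = n²a₀/Z = 5.292 × 10⁻¹¹ m, v = Zαc/n = 4.375 × 10⁶ m/s
a = v²/r = (4.375 × 10⁶)² / 5.292 × 10⁻¹¹ = 3.618 × 10²³ m/s²

3.618 × 10²³ m/s²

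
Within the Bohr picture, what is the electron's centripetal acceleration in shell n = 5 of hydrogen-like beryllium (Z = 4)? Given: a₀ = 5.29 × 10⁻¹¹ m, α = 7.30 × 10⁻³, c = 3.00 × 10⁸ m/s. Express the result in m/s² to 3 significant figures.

9.28 × 10²¹ m/s²

r = n²a₀/Z = 3.31 × 10⁻¹⁰ m, v = Zαc/n = 1.75 × 10⁶ m/s
a = v²/r = (1.75 × 10⁶)² / 3.31 × 10⁻¹⁰ = 9.28 × 10²¹ m/s²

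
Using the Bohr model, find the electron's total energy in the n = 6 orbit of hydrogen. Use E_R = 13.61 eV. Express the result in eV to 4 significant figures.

-0.3781 eV

E_n = −E_R·Z²/n² = −13.61 × 1²/6² = -0.3781 eV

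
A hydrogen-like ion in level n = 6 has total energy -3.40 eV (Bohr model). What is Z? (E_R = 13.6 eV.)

3

E_n = −E_R Z²/n² ⇒ Z² = −E_n n²/E_R = 3.40 × 6² / 13.6 ≈ 9.00
Z = 3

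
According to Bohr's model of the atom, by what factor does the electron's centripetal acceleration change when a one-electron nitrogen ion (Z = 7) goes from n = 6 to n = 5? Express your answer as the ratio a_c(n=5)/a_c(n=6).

a_c ∝ Z^3 · n^-4; with Z fixed, a_c ∝ n^-4.
a_c(n=5)/a_c(n=6) = (5/6)^-4 = 1296/625

1296/625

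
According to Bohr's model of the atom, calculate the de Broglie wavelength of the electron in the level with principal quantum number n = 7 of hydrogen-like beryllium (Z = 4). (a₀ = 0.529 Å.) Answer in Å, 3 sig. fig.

The Bohr quantisation condition is nλ = 2πr_n.
r_n = n²a₀/Z = 6.48 Å
λ = 2πr_n/n = 2π·6.48/7 = 5.82 Å

5.82 Å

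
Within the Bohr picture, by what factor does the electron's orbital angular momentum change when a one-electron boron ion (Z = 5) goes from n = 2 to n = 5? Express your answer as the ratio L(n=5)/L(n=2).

L = nℏ depends only on n, so L ∝ n.
L(n=5)/L(n=2) = (5/2)^1 = 5/2

5/2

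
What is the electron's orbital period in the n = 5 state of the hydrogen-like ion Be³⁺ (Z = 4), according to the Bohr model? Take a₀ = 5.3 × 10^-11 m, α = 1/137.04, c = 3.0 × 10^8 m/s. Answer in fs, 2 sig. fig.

1.2 fs

r = n²a₀/Z = 5²·5.3 × 10^-11/4 = 3.3 × 10^-10 m
v = Zαc/n = 4·0.0073·3.0 × 10^8/5 = 1.8 × 10^6 m/s
T = 2πr/v = 1.2 × 10^-15 s = 1.2 fs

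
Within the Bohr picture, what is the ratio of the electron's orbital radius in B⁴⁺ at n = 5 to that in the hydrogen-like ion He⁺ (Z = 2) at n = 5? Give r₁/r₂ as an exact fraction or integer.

r ∝ Z^-1 · n^2
r₁/r₂ = (5/2)^-1 · (5/5)^2 = 2/5

2/5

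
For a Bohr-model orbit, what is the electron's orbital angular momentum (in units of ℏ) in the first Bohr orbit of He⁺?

L_n = nℏ, so L/ℏ = n = 1.

1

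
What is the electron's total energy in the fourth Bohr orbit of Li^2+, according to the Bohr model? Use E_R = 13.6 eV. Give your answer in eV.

-7.65 eV

E_n = −E_R·Z²/n² = −13.6 × 3²/4² = -7.65 eV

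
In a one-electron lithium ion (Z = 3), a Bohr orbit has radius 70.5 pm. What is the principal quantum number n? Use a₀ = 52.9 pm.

r_n = n²a₀/Z ⇒ n² = rZ/a₀ = 70.5 × 3 / 52.9 ≈ 4.00
n = 2

2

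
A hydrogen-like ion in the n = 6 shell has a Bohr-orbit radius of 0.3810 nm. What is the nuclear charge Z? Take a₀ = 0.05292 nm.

5

r_n = n²a₀/Z ⇒ Z = n²a₀/r = 6² × 0.05292 / 0.3810 ≈ 5.00
Z = 5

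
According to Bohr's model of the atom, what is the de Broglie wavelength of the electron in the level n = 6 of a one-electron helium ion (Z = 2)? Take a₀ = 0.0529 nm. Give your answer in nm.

0.997 nm

The Bohr quantisation condition is nλ = 2πr_n.
r_n = n²a₀/Z = 0.952 nm
λ = 2πr_n/n = 2π·0.952/6 = 0.997 nm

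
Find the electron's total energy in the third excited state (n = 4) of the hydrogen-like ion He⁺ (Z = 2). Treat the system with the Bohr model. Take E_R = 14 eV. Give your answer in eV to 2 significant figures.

-3.5 eV

E_n = −E_R·Z²/n² = −14 × 2²/4² = -3.5 eV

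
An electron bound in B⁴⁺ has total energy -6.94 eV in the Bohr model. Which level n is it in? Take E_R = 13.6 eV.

E_n = −E_R Z²/n² ⇒ n² = E_R Z²/(−E_n) = 13.6 × 5² / 6.94 ≈ 48.99
n = 7

7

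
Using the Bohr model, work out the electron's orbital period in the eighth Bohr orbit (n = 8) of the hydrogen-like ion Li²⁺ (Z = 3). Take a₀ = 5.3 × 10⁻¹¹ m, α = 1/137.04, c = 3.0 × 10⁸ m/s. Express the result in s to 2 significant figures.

8.7 × 10⁻¹⁵ s

r = n²a₀/Z = 8²·5.3 × 10⁻¹¹/3 = 1.1 × 10⁻⁹ m
v = Zαc/n = 3·0.0073·3.0 × 10⁸/8 = 8.2 × 10⁵ m/s
T = 2πr/v = 8.7 × 10⁻¹⁵ s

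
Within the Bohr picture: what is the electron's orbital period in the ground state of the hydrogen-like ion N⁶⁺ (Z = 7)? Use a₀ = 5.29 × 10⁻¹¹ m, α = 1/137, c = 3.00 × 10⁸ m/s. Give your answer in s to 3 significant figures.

r = n²a₀/Z = 1²·5.29 × 10⁻¹¹/7 = 7.56 × 10⁻¹² m
v = Zαc/n = 7·0.00730·3.00 × 10⁸/1 = 1.53 × 10⁷ m/s
T = 2πr/v = 3.10 × 10⁻¹⁸ s

3.10 × 10⁻¹⁸ s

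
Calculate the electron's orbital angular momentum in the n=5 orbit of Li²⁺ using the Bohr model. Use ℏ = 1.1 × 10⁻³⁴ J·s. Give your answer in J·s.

5.5 × 10⁻³⁴ J·s

L_n = nℏ = 5 × 1.1 × 10⁻³⁴ = 5.5 × 10⁻³⁴ J·s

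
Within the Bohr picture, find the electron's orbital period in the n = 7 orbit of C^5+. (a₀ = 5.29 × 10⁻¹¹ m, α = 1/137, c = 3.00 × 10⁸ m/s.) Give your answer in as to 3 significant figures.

1450 as

r = n²a₀/Z = 7²·5.29 × 10⁻¹¹/6 = 4.32 × 10⁻¹⁰ m
v = Zαc/n = 6·0.00730·3.00 × 10⁸/7 = 1.88 × 10⁶ m/s
T = 2πr/v = 1.45 × 10⁻¹⁵ s = 1450 as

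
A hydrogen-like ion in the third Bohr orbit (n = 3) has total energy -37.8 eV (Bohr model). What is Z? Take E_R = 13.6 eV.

5

E_n = −E_R Z²/n² ⇒ Z² = −E_n n²/E_R = 37.8 × 3² / 13.6 ≈ 25.01
Z = 5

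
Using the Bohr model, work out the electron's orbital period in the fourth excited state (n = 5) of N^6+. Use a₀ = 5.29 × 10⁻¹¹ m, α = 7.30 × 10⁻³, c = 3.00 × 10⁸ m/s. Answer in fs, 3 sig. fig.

r = n²a₀/Z = 5²·5.29 × 10⁻¹¹/7 = 1.89 × 10⁻¹⁰ m
v = Zαc/n = 7·0.00730·3.00 × 10⁸/5 = 3.07 × 10⁶ m/s
T = 2πr/v = 3.87 × 10⁻¹⁶ s = 0.387 fs

0.387 fs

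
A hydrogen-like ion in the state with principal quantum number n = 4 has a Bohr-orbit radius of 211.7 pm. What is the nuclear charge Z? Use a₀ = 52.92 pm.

4

r_n = n²a₀/Z ⇒ Z = n²a₀/r = 4² × 52.92 / 211.7 ≈ 4.00
Z = 4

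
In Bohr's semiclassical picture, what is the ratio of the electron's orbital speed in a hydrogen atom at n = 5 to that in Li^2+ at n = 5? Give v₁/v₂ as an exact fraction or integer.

1/3

v ∝ Z^1 · n^-1
v₁/v₂ = (1/3)^1 · (5/5)^-1 = 1/3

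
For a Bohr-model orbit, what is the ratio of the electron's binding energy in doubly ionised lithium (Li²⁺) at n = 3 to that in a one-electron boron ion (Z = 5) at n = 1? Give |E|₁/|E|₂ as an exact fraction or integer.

1/25

|E| ∝ Z^2 · n^-2
|E|₁/|E|₂ = (3/5)^2 · (3/1)^-2 = 1/25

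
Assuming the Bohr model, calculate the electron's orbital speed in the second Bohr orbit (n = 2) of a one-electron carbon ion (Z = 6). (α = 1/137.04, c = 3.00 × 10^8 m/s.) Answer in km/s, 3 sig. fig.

6570 km/s

v_n = Zαc/n = 6 × 0.00730 × 3.00 × 10^8 / 2
    = 6570 km/s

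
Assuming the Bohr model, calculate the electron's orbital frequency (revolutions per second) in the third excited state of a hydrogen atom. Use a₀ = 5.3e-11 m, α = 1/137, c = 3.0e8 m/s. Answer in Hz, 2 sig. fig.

r = n²a₀/Z = 8.5e-10 m, v = Zαc/n = 5.5e5 m/s
f = v/(2πr) = 1.0e14 Hz

1.0e14 Hz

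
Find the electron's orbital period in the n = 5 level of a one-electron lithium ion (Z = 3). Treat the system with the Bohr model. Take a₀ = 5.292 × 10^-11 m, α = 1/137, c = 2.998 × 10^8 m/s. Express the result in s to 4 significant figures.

r = n²a₀/Z = 5²·5.292 × 10^-11/3 = 4.410 × 10^-10 m
v = Zαc/n = 3·0.007299·2.998 × 10^8/5 = 1.313 × 10^6 m/s
T = 2πr/v = 2.110 × 10^-15 s

2.110 × 10^-15 s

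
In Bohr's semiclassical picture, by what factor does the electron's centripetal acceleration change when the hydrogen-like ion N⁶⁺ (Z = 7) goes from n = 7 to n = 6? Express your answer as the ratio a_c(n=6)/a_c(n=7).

a_c ∝ Z^3 · n^-4; with Z fixed, a_c ∝ n^-4.
a_c(n=6)/a_c(n=7) = (6/7)^-4 = 2401/1296

2401/1296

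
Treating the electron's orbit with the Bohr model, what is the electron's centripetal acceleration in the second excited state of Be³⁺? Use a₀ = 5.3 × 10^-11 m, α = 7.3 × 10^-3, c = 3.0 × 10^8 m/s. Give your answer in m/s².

r = n²a₀/Z = 1.2 × 10^-10 m, v = Zαc/n = 2.9 × 10^6 m/s
a = v²/r = (2.9 × 10^6)² / 1.2 × 10^-10 = 7.2 × 10^22 m/s²

7.2 × 10^22 m/s²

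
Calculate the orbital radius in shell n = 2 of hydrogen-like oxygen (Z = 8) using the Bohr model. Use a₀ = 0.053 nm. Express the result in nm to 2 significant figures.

0.026 nm

r_n = n²a₀/Z = 2² × 0.053 / 8
    = 4 × 0.053 / 8 = 0.026 nm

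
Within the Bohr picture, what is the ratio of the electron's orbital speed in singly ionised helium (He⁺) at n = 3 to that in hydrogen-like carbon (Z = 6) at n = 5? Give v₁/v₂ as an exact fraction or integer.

5/9

v ∝ Z^1 · n^-1
v₁/v₂ = (2/6)^1 · (3/5)^-1 = 5/9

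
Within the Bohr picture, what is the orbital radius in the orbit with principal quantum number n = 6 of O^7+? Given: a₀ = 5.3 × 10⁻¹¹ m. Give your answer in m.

r_n = n²a₀/Z = 6² × 5.3 × 10⁻¹¹ / 8
    = 36 × 5.3 × 10⁻¹¹ / 8 = 2.4 × 10⁻¹⁰ m

2.4 × 10⁻¹⁰ m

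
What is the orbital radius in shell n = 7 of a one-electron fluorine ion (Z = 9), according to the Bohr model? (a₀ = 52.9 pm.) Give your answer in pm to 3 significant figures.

288 pm

r_n = n²a₀/Z = 7² × 52.9 / 9
    = 49 × 52.9 / 9 = 288 pm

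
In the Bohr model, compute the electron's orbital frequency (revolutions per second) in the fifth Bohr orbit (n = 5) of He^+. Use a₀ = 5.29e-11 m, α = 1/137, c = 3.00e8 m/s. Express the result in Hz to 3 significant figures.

r = n²a₀/Z = 6.61e-10 m, v = Zαc/n = 8.76e5 m/s
f = v/(2πr) = 2.11e14 Hz

2.11e14 Hz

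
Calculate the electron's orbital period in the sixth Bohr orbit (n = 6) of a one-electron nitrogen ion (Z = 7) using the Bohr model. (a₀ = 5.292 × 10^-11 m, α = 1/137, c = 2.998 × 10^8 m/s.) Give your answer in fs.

r = n²a₀/Z = 6²·5.292 × 10^-11/7 = 2.722 × 10^-10 m
v = Zαc/n = 7·0.007299·2.998 × 10^8/6 = 2.553 × 10^6 m/s
T = 2πr/v = 6.698 × 10^-16 s = 0.6698 fs

0.6698 fs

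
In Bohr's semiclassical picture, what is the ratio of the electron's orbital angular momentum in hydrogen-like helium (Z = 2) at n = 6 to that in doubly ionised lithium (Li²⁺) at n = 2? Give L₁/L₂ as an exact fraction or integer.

3

L = nℏ is independent of Z.
L₁/L₂ = n₁/n₂ = 6/2 = 3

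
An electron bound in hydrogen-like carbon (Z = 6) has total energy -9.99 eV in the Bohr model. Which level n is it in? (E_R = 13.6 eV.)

7

E_n = −E_R Z²/n² ⇒ n² = E_R Z²/(−E_n) = 13.6 × 6² / 9.99 ≈ 49.01
n = 7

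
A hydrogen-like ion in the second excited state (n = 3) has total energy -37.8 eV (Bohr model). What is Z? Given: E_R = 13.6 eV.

E_n = −E_R Z²/n² ⇒ Z² = −E_n n²/E_R = 37.8 × 3² / 13.6 ≈ 25.01
Z = 5

5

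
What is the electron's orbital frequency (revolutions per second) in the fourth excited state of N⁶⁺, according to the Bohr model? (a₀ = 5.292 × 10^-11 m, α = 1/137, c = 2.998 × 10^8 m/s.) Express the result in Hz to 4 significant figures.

r = n²a₀/Z = 1.890 × 10^-10 m, v = Zαc/n = 3.064 × 10^6 m/s
f = v/(2πr) = 2.580 × 10^15 Hz

2.580 × 10^15 Hz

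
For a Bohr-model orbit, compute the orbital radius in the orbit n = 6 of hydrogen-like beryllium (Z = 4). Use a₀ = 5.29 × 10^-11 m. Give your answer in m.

4.76 × 10^-10 m

r_n = n²a₀/Z = 6² × 5.29 × 10^-11 / 4
    = 36 × 5.29 × 10^-11 / 4 = 4.76 × 10^-10 m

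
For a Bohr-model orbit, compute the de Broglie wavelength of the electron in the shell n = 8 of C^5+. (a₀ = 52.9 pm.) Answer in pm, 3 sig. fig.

The Bohr quantisation condition is nλ = 2πr_n.
r_n = n²a₀/Z = 564 pm
λ = 2πr_n/n = 2π·564/8 = 443 pm

443 pm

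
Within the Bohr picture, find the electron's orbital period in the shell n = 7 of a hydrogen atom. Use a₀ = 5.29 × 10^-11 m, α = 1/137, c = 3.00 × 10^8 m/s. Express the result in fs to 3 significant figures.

52.1 fs

r = n²a₀/Z = 7²·5.29 × 10^-11/1 = 2.59 × 10^-9 m
v = Zαc/n = 1·0.00730·3.00 × 10^8/7 = 3.13 × 10^5 m/s
T = 2πr/v = 5.21 × 10^-14 s = 52.1 fs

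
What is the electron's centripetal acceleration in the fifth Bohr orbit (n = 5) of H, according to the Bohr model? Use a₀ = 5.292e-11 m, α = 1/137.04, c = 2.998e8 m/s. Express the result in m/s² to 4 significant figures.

1.447e20 m/s²

r = n²a₀/Z = 1.323e-9 m, v = Zαc/n = 4.375e5 m/s
a = v²/r = (4.375e5)² / 1.323e-9 = 1.447e20 m/s²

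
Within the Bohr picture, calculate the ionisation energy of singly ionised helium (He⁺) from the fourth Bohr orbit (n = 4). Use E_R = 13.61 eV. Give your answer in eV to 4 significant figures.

E_n = −E_R·Z²/n² = −13.61 × 2²/4² eV = -3.402 eV
Ionisation energy = −E_n = 3.402 eV

3.402 eV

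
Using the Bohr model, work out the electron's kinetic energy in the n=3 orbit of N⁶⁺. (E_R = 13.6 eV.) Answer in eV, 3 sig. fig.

74.0 eV

For a Coulomb orbit the virial theorem gives K = −E_n.
E_n = −E_R·Z²/n², so K = E_R·Z²/n² = 13.6 × 7²/3² = 74.0 eV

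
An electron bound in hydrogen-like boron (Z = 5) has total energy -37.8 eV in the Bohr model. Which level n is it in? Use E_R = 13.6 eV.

E_n = −E_R Z²/n² ⇒ n² = E_R Z²/(−E_n) = 13.6 × 5² / 37.8 ≈ 8.99
n = 3

3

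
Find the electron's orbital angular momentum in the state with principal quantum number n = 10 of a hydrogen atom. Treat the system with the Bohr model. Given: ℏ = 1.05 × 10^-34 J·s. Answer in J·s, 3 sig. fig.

L_n = nℏ = 10 × 1.05 × 10^-34 = 1.05 × 10^-33 J·s

1.05 × 10^-33 J·s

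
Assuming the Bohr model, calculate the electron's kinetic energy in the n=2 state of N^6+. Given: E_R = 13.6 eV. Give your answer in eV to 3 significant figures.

167 eV

For a Coulomb orbit the virial theorem gives K = −E_n.
E_n = −E_R·Z²/n², so K = E_R·Z²/n² = 13.6 × 7²/2² = 167 eV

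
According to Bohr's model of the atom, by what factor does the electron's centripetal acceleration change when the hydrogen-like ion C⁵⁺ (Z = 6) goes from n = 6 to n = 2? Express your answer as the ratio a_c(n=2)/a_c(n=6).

a_c ∝ Z^3 · n^-4; with Z fixed, a_c ∝ n^-4.
a_c(n=2)/a_c(n=6) = (2/6)^-4 = 81

81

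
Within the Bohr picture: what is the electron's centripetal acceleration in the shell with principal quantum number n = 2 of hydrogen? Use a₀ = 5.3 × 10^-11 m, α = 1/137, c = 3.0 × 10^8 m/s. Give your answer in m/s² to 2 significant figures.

r = n²a₀/Z = 2.1 × 10^-10 m, v = Zαc/n = 1.1 × 10^6 m/s
a = v²/r = (1.1 × 10^6)² / 2.1 × 10^-10 = 5.7 × 10^21 m/s²

5.7 × 10^21 m/s²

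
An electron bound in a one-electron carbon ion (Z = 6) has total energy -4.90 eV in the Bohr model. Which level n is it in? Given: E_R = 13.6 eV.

E_n = −E_R Z²/n² ⇒ n² = E_R Z²/(−E_n) = 13.6 × 6² / 4.90 ≈ 99.92
n = 10

10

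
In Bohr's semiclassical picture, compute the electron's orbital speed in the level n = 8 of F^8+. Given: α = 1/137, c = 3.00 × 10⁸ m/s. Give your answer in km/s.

v_n = Zαc/n = 9 × 0.00730 × 3.00 × 10⁸ / 8
    = 2460 km/s

2460 km/s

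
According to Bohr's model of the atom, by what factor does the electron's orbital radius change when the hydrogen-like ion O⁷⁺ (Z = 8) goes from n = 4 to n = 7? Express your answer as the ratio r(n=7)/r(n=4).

49/16

r ∝ Z^-1 · n^2; with Z fixed, r ∝ n^2.
r(n=7)/r(n=4) = (7/4)^2 = 49/16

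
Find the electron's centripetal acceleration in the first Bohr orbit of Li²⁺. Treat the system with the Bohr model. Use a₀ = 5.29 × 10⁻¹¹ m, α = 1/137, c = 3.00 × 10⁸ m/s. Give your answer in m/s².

2.45 × 10²⁴ m/s²

r = n²a₀/Z = 1.76 × 10⁻¹¹ m, v = Zαc/n = 6.57 × 10⁶ m/s
a = v²/r = (6.57 × 10⁶)² / 1.76 × 10⁻¹¹ = 2.45 × 10²⁴ m/s²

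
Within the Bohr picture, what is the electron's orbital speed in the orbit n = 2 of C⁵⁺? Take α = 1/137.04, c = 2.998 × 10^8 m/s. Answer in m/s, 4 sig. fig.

6.563 × 10^6 m/s

v_n = Zαc/n = 6 × 0.007297 × 2.998 × 10^8 / 2
    = 6.563 × 10^6 m/s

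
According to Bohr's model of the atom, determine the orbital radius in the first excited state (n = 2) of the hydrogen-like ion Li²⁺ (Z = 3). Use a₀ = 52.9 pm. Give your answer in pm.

r_n = n²a₀/Z = 2² × 52.9 / 3
    = 4 × 52.9 / 3 = 70.5 pm

70.5 pm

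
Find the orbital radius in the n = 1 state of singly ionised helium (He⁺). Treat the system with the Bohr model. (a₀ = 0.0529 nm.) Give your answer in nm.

r_n = n²a₀/Z = 1² × 0.0529 / 2
    = 1 × 0.0529 / 2 = 0.0265 nm

0.0265 nm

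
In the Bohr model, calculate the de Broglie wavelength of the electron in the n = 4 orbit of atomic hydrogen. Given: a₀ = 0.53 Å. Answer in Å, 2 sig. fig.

The Bohr quantisation condition is nλ = 2πr_n.
r_n = n²a₀/Z = 8.5 Å
λ = 2πr_n/n = 2π·8.5/4 = 13 Å

13 Å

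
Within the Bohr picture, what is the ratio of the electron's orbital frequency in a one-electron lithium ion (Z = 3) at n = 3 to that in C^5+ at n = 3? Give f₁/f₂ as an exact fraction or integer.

f ∝ Z^2 · n^-3
f₁/f₂ = (3/6)^2 · (3/3)^-3 = 1/4

1/4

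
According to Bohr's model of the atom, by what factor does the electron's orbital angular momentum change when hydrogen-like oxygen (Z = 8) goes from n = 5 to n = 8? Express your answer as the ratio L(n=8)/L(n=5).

8/5

L = nℏ depends only on n, so L ∝ n.
L(n=8)/L(n=5) = (8/5)^1 = 8/5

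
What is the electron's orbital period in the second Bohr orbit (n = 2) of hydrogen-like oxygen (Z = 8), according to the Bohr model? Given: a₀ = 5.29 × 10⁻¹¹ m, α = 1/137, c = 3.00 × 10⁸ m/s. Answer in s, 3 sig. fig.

1.90 × 10⁻¹⁷ s

r = n²a₀/Z = 2²·5.29 × 10⁻¹¹/8 = 2.65 × 10⁻¹¹ m
v = Zαc/n = 8·0.00730·3.00 × 10⁸/2 = 8.76 × 10⁶ m/s
T = 2πr/v = 1.90 × 10⁻¹⁷ s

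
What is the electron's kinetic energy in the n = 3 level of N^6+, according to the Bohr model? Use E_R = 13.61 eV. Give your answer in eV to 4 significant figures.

74.10 eV

For a Coulomb orbit the virial theorem gives K = −E_n.
E_n = −E_R·Z²/n², so K = E_R·Z²/n² = 13.61 × 7²/3² = 74.10 eV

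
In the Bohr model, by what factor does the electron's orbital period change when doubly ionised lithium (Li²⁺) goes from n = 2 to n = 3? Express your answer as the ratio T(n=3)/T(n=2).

27/8

T ∝ Z^-2 · n^3; with Z fixed, T ∝ n^3.
T(n=3)/T(n=2) = (3/2)^3 = 27/8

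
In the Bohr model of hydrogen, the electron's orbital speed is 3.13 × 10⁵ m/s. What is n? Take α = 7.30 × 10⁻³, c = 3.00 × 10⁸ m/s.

v_n = Zαc/n ⇒ n = Zαc/v = 1 × 0.00730 × 3.00 × 10⁸ / 3.13 × 10⁵ ≈ 7.00
n = 7

7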